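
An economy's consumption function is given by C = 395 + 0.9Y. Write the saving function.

S = Y − C = Y − (395 + 0.9Y) = -395 + (1 − 0.9)Y

S = -395 + 0.1Y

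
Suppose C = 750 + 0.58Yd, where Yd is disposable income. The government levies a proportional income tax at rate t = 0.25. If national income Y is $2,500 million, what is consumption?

C = 1837.5

Yd = (1 − 0.25)(2500) = 0.75(2500) = 1875
C = 750 + 0.58(1875) = 750 + 1087.5 = 1837.5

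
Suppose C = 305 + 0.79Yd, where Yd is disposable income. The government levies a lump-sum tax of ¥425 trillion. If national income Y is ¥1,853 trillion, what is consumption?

Yd = Y − T = 1853 − 425 = 1428
C = 305 + 0.79(1428) = 305 + 1128.12 = 1433.12

C = 1433.12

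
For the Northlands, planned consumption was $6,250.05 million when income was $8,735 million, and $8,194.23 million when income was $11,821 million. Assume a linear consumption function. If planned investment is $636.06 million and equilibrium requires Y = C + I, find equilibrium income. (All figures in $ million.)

MPC = (8194.23 − 6250.05)/(11821 − 8735) = 1944.18/3086 = 0.63
a = 6250.05 − 0.63(8735) = 747
Equilibrium: Y = 747 + 0.63Y + 636.06
0.37Y = 1383.06, so Y = 1383.06/0.37 = 3738

Y = 3738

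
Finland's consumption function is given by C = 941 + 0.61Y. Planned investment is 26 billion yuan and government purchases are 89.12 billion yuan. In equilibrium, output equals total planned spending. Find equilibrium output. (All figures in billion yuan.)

Y = 2708

Y = C + I + G = 941 + 0.61Y + 26 + 89.12
Y − 0.61Y = 1056.12
0.39Y = 1056.12, so Y = 1056.12/0.39 = 2708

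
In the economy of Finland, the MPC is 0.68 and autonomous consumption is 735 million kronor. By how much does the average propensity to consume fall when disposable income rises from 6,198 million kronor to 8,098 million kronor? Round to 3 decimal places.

ΔAPC = 0.028

At Y = 6198: C = 735 + 0.68(6198) = 4949.64, APC = 4949.64/6198 = 0.7986
At Y = 8098: C = 6241.64, APC = 6241.64/8098 = 0.7708
Fall in APC = 0.7986 − 0.7708 = 0.0278 ≈ 0.028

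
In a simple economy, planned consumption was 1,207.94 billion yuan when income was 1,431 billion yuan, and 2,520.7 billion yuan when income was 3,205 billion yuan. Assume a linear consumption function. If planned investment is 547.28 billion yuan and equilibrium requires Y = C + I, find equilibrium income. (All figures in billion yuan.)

MPC = (2520.7 − 1207.94)/(3205 − 1431) = 1312.76/1774 = 0.74
a = 1207.94 − 0.74(1431) = 149
Equilibrium: Y = 149 + 0.74Y + 547.28
0.26Y = 696.28, so Y = 696.28/0.26 = 2678

Y = 2678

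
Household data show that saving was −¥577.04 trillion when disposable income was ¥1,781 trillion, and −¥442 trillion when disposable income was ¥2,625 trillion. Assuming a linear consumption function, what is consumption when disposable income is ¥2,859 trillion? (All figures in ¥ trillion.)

C = 3263.56

MPS = ΔS/ΔY = (-442 − (-577.04))/(2625 − 1781) = 135.04/844 = 0.16
MPC = 1 − MPS = 0.84
Autonomous saving = -577.04 − 0.16(1781) = -862, so a = 862
C = 862 + 0.84(2859) = 862 + 2401.56 = 3263.56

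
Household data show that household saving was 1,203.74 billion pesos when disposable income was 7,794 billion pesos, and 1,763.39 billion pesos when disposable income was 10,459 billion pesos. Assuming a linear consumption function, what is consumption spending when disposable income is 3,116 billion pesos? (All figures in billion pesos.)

C = 2894.64

MPS = ΔS/ΔY = (1763.39 − 1203.74)/(10459 − 7794) = 559.65/2665 = 0.21
MPC = 1 − MPS = 0.79
Autonomous saving = 1203.74 − 0.21(7794) = -433, so a = 433
C = 433 + 0.79(3116) = 433 + 2461.64 = 2894.64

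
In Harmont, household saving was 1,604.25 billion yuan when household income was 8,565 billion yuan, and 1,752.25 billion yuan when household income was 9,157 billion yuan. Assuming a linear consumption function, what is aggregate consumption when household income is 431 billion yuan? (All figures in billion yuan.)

C = 860.25

MPS = ΔS/ΔY = (1752.25 − 1604.25)/(9157 − 8565) = 148/592 = 0.25
MPC = 1 − MPS = 0.75
Autonomous saving = 1604.25 − 0.25(8565) = -537, so a = 537
C = 537 + 0.75(431) = 537 + 323.25 = 860.25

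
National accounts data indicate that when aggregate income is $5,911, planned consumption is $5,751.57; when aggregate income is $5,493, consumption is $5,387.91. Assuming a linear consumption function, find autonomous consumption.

a = 609

MPC = ΔC/ΔY = (5751.57 − 5387.91)/(5911 − 5493) = 363.66/418 = 0.87
a = C − MPC·Y = 5387.91 − 0.87(5493) = 5387.91 − 4778.91 = 609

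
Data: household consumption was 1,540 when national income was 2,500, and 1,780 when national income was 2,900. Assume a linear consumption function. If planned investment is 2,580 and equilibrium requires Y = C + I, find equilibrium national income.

Y = 6550

MPC = (1780 − 1540)/(2900 − 2500) = 240/400 = 0.6
a = 1540 − 0.6(2500) = 40
Equilibrium: Y = 40 + 0.6Y + 2580
0.4Y = 2620, so Y = 2620/0.4 = 6550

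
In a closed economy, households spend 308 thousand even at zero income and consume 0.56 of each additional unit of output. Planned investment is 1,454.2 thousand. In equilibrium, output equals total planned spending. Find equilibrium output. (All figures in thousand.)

Y = 4005

Y = C + I = 308 + 0.56Y + 1454.2
Y − 0.56Y = 1762.2
0.44Y = 1762.2, so Y = 1762.2/0.44 = 4005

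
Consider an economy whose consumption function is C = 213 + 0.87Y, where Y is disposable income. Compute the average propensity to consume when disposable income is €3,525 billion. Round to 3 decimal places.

C = 213 + 0.87(3525) = 3279.75
APC = C/Y = 3279.75/3525 = 0.930

APC = 0.930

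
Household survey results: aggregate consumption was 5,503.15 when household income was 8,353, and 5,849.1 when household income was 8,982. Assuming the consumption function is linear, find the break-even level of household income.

Y = 2020

MPC = (5849.1 − 5503.15)/(8982 − 8353) = 345.95/629 = 0.55
a = 5503.15 − 0.55(8353) = 5503.15 − 4594.15 = 909
Break-even: Y = a/(1−MPC) = 909/0.45 = 2020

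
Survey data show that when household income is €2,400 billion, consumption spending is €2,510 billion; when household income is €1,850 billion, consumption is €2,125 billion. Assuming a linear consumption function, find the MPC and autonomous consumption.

MPC = ΔC/ΔY = (2510 − 2125)/(2400 − 1850) = 385/550 = 0.7
a = C − MPC·Y = 2125 − 0.7(1850) = 2125 − 1295 = 830

MPC = 0.7; a = 830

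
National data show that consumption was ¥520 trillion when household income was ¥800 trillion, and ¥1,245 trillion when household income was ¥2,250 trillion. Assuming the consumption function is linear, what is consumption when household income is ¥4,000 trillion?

C = 2120

MPC = (1245 − 520)/(2250 − 800) = 725/1450 = 0.5
a = 520 − 0.5(800) = 520 − 400 = 120
C = 120 + 0.5(4000) = 120 + 2000 = 2120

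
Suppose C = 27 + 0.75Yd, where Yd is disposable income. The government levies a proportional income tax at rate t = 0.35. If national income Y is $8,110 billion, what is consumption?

C = 3980.625

Yd = (1 − 0.35)(8110) = 0.65(8110) = 5271.5
C = 27 + 0.75(5271.5) = 27 + 3953.625 = 3980.625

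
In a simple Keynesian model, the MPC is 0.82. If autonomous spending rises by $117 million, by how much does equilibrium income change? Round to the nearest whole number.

ΔY ≈ 650

The multiplier is 1/(1 − MPC) = 1/0.18.
ΔY = 117/0.18 = 650.00 ≈ 650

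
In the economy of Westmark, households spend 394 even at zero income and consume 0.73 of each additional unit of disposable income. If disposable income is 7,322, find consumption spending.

C = 394 + 0.73(7322) = 394 + 5345.06 = 5739.06

C = 5739.06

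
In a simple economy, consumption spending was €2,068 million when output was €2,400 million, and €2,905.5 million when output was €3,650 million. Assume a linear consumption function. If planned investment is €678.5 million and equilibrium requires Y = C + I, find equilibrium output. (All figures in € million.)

Y = 3450

MPC = (2905.5 − 2068)/(3650 − 2400) = 837.5/1250 = 0.67
a = 2068 − 0.67(2400) = 460
Equilibrium: Y = 460 + 0.67Y + 678.5
0.33Y = 1138.5, so Y = 1138.5/0.33 = 3450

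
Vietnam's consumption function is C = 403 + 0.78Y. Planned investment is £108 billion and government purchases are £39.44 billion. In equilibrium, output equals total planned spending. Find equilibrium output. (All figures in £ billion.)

Y = C + I + G = 403 + 0.78Y + 108 + 39.44
Y − 0.78Y = 550.44
0.22Y = 550.44, so Y = 550.44/0.22 = 2502

Y = 2502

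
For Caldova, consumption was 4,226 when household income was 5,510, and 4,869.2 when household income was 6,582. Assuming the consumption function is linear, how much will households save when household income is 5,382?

MPC = (4869.2 − 4226)/(6582 − 5510) = 643.2/1072 = 0.6
a = 4226 − 0.6(5510) = 4226 − 3306 = 920
C = 920 + 0.6(5382) = 4149.2
S = 5382 − 4149.2 = 1232.8

S = 1232.8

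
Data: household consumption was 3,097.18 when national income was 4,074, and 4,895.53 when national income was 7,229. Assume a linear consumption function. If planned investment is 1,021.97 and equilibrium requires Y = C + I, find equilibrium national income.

Y = 4179

MPC = (4895.53 − 3097.18)/(7229 − 4074) = 1798.35/3155 = 0.57
a = 3097.18 − 0.57(4074) = 775
Equilibrium: Y = 775 + 0.57Y + 1021.97
0.43Y = 1796.97, so Y = 1796.97/0.43 = 4179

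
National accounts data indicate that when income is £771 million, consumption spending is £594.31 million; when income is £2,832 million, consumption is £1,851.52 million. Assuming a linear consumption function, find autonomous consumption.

MPC = ΔC/ΔY = (1851.52 − 594.31)/(2832 − 771) = 1257.21/2061 = 0.61
a = C − MPC·Y = 594.31 − 0.61(771) = 594.31 − 470.31 = 124

a = 124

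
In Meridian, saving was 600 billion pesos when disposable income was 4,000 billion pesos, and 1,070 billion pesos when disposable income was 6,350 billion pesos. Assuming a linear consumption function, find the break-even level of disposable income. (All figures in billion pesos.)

MPS = ΔS/ΔY = (1070 − 600)/(6350 − 4000) = 470/2350 = 0.2
MPC = 1 − MPS = 0.8
From S(4000) = 600: −a + 0.2(4000) = 600, so a = 800 − 600 = 200
Break-even (S = 0): Y = a/MPS = 200/0.2 = 1000

Y = 1000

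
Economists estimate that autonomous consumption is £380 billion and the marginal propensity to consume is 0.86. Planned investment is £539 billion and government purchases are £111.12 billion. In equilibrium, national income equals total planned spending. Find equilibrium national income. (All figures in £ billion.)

Y = 7358

Y = C + I + G = 380 + 0.86Y + 539 + 111.12
Y − 0.86Y = 1030.12
0.14Y = 1030.12, so Y = 1030.12/0.14 = 7358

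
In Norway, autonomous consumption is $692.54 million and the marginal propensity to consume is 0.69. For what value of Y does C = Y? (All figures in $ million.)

Y = 2234

At break-even, C = Y: 692.54 + 0.69Y = Y
0.31Y = 692.54, so Y = 692.54/0.31 = 2234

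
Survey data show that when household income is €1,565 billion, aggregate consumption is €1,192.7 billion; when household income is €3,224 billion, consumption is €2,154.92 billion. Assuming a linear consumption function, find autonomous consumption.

a = 285

MPC = ΔC/ΔY = (2154.92 − 1192.7)/(3224 − 1565) = 962.22/1659 = 0.58
a = C − MPC·Y = 1192.7 − 0.58(1565) = 1192.7 − 907.7 = 285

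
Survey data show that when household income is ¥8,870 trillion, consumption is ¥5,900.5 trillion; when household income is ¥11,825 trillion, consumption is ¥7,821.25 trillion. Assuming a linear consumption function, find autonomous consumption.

a = 135

MPC = ΔC/ΔY = (7821.25 − 5900.5)/(11825 − 8870) = 1920.75/2955 = 0.65
a = C − MPC·Y = 5900.5 − 0.65(8870) = 5900.5 − 5765.5 = 135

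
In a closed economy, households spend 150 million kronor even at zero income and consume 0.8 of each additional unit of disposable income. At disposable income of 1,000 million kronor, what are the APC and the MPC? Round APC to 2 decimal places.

APC = 0.95; MPC = 0.8

MPC = 0.8 (the slope of the consumption function)
C = 150 + 0.8(1000) = 950, so APC = 950/1000 = 0.95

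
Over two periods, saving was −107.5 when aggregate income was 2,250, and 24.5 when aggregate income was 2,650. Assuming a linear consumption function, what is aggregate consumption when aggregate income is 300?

C = 1051

MPS = ΔS/ΔY = (24.5 − (-107.5))/(2650 − 2250) = 132/400 = 0.33
MPC = 1 − MPS = 0.67
Autonomous saving = -107.5 − 0.33(2250) = -850, so a = 850
C = 850 + 0.67(300) = 850 + 201 = 1051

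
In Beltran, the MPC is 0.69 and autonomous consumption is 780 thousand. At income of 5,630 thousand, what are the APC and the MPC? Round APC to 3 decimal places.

APC = 0.829; MPC = 0.69

MPC = 0.69 (the slope of the consumption function)
C = 780 + 0.69(5630) = 4664.7, so APC = 4664.7/5630 = 0.829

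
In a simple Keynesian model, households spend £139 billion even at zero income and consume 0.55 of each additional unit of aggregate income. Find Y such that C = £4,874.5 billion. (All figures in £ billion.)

Y = 8610

139 + 0.55Y = 4874.5
0.55Y = 4735.5, so Y = 4735.5/0.55 = 8610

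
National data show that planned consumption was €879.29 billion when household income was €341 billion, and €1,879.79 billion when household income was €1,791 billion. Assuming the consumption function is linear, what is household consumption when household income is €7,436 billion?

MPC = (1879.79 − 879.29)/(1791 − 341) = 1000.5/1450 = 0.69
a = 879.29 − 0.69(341) = 879.29 − 235.29 = 644
C = 644 + 0.69(7436) = 644 + 5130.84 = 5774.84

C = 5774.84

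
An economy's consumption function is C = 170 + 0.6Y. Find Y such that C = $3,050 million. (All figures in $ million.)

170 + 0.6Y = 3050
0.6Y = 2880, so Y = 2880/0.6 = 4800

Y = 4800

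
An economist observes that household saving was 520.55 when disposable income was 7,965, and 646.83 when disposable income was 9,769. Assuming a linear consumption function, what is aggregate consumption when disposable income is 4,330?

MPS = ΔS/ΔY = (646.83 − 520.55)/(9769 − 7965) = 126.28/1804 = 0.07
MPC = 1 − MPS = 0.93
Autonomous saving = 520.55 − 0.07(7965) = -37, so a = 37
C = 37 + 0.93(4330) = 37 + 4026.9 = 4063.9

C = 4063.9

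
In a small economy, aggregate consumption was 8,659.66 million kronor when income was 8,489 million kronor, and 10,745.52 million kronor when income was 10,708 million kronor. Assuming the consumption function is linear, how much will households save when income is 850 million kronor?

S = -629

MPC = (10745.52 − 8659.66)/(10708 − 8489) = 2085.86/2219 = 0.94
a = 8659.66 − 0.94(8489) = 8659.66 − 7979.66 = 680
C = 680 + 0.94(850) = 1479
S = 850 − 1479 = -629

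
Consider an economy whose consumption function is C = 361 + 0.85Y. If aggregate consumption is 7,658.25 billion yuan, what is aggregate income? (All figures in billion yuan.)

361 + 0.85Y = 7658.25
0.85Y = 7297.25, so Y = 7297.25/0.85 = 8585

Y = 8585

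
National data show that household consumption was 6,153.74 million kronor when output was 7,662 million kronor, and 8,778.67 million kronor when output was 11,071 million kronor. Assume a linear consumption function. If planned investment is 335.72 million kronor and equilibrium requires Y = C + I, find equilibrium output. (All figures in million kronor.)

Y = 2564

MPC = (8778.67 − 6153.74)/(11071 − 7662) = 2624.93/3409 = 0.77
a = 6153.74 − 0.77(7662) = 254
Equilibrium: Y = 254 + 0.77Y + 335.72
0.23Y = 589.72, so Y = 589.72/0.23 = 2564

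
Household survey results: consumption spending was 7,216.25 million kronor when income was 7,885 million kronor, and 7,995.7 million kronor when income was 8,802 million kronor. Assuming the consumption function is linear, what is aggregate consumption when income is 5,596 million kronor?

C = 5270.6

MPC = (7995.7 − 7216.25)/(8802 − 7885) = 779.45/917 = 0.85
a = 7216.25 − 0.85(7885) = 7216.25 − 6702.25 = 514
C = 514 + 0.85(5596) = 514 + 4756.6 = 5270.6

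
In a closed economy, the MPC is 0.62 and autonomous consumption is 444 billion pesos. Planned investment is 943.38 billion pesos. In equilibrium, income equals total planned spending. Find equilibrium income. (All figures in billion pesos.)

Y = 3651

Y = C + I = 444 + 0.62Y + 943.38
Y − 0.62Y = 1387.38
0.38Y = 1387.38, so Y = 1387.38/0.38 = 3651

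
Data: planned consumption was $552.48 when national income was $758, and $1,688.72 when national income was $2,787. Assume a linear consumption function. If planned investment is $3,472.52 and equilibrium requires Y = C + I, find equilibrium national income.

Y = 8183

MPC = (1688.72 − 552.48)/(2787 − 758) = 1136.24/2029 = 0.56
a = 552.48 − 0.56(758) = 128
Equilibrium: Y = 128 + 0.56Y + 3472.52
0.44Y = 3600.52, so Y = 3600.52/0.44 = 8183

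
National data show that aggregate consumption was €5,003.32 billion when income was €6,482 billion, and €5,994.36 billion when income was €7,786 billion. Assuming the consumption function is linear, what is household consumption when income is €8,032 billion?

C = 6181.32

MPC = (5994.36 − 5003.32)/(7786 − 6482) = 991.04/1304 = 0.76
a = 5003.32 − 0.76(6482) = 5003.32 − 4926.32 = 77
C = 77 + 0.76(8032) = 77 + 6104.32 = 6181.32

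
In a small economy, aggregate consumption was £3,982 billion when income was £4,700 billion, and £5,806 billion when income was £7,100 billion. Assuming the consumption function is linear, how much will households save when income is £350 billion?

S = -326

MPC = (5806 − 3982)/(7100 − 4700) = 1824/2400 = 0.76
a = 3982 − 0.76(4700) = 3982 − 3572 = 410
C = 410 + 0.76(350) = 676
S = 350 − 676 = -326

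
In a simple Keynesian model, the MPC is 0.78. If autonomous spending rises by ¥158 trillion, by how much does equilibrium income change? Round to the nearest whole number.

ΔY ≈ 718

The multiplier is 1/(1 − MPC) = 1/0.22.
ΔY = 158/0.22 = 718.18 ≈ 718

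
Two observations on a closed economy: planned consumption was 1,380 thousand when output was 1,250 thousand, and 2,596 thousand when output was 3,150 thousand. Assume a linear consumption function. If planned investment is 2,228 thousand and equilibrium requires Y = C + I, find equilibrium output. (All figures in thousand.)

Y = 7800

MPC = (2596 − 1380)/(3150 − 1250) = 1216/1900 = 0.64
a = 1380 − 0.64(1250) = 580
Equilibrium: Y = 580 + 0.64Y + 2228
0.36Y = 2808, so Y = 2808/0.36 = 7800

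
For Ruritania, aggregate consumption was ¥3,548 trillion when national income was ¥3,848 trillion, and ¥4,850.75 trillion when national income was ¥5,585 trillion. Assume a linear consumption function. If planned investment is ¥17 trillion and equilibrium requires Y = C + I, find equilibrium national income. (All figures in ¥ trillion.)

Y = 2716

MPC = (4850.75 − 3548)/(5585 − 3848) = 1302.75/1737 = 0.75
a = 3548 − 0.75(3848) = 662
Equilibrium: Y = 662 + 0.75Y + 17
0.25Y = 679, so Y = 679/0.25 = 2716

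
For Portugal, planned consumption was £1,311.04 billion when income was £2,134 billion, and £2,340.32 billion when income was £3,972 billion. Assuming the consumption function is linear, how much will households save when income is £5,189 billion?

MPC = (2340.32 − 1311.04)/(3972 − 2134) = 1029.28/1838 = 0.56
a = 1311.04 − 0.56(2134) = 1311.04 − 1195.04 = 116
C = 116 + 0.56(5189) = 3021.84
S = 5189 − 3021.84 = 2167.16

S = 2167.16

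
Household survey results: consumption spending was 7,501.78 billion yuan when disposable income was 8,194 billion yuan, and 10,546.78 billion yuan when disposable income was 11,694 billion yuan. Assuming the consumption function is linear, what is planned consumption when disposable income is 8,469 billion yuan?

MPC = (10546.78 − 7501.78)/(11694 − 8194) = 3045/3500 = 0.87
a = 7501.78 − 0.87(8194) = 7501.78 − 7128.78 = 373
C = 373 + 0.87(8469) = 373 + 7368.03 = 7741.03

C = 7741.03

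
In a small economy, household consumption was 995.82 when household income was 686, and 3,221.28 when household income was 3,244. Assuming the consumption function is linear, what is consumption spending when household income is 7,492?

MPC = (3221.28 − 995.82)/(3244 − 686) = 2225.46/2558 = 0.87
a = 995.82 − 0.87(686) = 995.82 − 596.82 = 399
C = 399 + 0.87(7492) = 399 + 6518.04 = 6917.04

C = 6917.04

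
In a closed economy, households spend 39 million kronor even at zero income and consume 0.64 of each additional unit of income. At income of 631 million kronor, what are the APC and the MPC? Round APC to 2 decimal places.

MPC = 0.64 (the slope of the consumption function)
C = 39 + 0.64(631) = 442.84, so APC = 442.84/631 = 0.70

APC = 0.70; MPC = 0.64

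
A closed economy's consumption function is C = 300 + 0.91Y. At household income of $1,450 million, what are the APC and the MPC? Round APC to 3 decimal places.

MPC = 0.91 (the slope of the consumption function)
C = 300 + 0.91(1450) = 1619.5, so APC = 1619.5/1450 = 1.117

APC = 1.117; MPC = 0.91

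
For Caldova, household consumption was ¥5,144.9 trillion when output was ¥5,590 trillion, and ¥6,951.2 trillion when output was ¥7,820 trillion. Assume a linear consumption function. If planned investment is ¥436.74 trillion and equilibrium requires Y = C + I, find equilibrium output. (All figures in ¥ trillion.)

Y = 5546

MPC = (6951.2 − 5144.9)/(7820 − 5590) = 1806.3/2230 = 0.81
a = 5144.9 − 0.81(5590) = 617
Equilibrium: Y = 617 + 0.81Y + 436.74
0.19Y = 1053.74, so Y = 1053.74/0.19 = 5546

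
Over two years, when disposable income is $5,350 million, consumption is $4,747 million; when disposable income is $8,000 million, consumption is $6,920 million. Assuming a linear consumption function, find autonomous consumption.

a = 360

MPC = ΔC/ΔY = (6920 − 4747)/(8000 − 5350) = 2173/2650 = 0.82
a = C − MPC·Y = 4747 − 0.82(5350) = 4747 − 4387 = 360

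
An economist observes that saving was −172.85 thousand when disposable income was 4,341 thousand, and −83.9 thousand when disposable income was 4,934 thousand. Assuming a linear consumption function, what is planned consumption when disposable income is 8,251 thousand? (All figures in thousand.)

C = 7837.35

MPS = ΔS/ΔY = (-83.9 − (-172.85))/(4934 − 4341) = 88.95/593 = 0.15
MPC = 1 − MPS = 0.85
Autonomous saving = -172.85 − 0.15(4341) = -824, so a = 824
C = 824 + 0.85(8251) = 824 + 7013.35 = 7837.35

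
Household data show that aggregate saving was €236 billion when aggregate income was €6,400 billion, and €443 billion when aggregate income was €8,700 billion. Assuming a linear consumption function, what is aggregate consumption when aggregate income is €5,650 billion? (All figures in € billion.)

MPS = ΔS/ΔY = (443 − 236)/(8700 − 6400) = 207/2300 = 0.09
MPC = 1 − MPS = 0.91
Autonomous saving = 236 − 0.09(6400) = -340, so a = 340
C = 340 + 0.91(5650) = 340 + 5141.5 = 5481.5

C = 5481.5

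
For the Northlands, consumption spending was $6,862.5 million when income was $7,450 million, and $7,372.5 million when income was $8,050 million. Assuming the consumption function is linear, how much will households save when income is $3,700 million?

S = 25

MPC = (7372.5 − 6862.5)/(8050 − 7450) = 510/600 = 0.85
a = 6862.5 − 0.85(7450) = 6862.5 − 6332.5 = 530
C = 530 + 0.85(3700) = 3675
S = 3700 − 3675 = 25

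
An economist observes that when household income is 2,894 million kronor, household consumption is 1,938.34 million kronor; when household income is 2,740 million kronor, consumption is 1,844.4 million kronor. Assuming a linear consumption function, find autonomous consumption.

MPC = ΔC/ΔY = (1938.34 − 1844.4)/(2894 − 2740) = 93.94/154 = 0.61
a = C − MPC·Y = 1844.4 − 0.61(2740) = 1844.4 − 1671.4 = 173

a = 173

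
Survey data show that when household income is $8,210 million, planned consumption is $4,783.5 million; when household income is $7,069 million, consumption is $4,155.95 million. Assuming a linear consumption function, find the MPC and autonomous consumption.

MPC = 0.55; a = 268

MPC = ΔC/ΔY = (4783.5 − 4155.95)/(8210 − 7069) = 627.55/1141 = 0.55
a = C − MPC·Y = 4155.95 − 0.55(7069) = 4155.95 − 3887.95 = 268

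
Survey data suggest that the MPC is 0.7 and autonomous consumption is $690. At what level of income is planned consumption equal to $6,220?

690 + 0.7Y = 6220
0.7Y = 5530, so Y = 5530/0.7 = 7900

Y = 7900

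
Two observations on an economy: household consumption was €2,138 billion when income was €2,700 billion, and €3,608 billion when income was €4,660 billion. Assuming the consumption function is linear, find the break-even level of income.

Y = 452

MPC = (3608 − 2138)/(4660 − 2700) = 1470/1960 = 0.75
a = 2138 − 0.75(2700) = 2138 − 2025 = 113
Break-even: Y = a/(1−MPC) = 113/0.25 = 452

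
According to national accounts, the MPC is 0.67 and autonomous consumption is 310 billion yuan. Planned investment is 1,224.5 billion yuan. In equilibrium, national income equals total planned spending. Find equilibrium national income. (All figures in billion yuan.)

Y = C + I = 310 + 0.67Y + 1224.5
Y − 0.67Y = 1534.5
0.33Y = 1534.5, so Y = 1534.5/0.33 = 4650

Y = 4650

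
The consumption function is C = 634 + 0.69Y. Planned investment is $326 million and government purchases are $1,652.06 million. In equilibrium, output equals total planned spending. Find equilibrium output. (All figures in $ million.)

Y = C + I + G = 634 + 0.69Y + 326 + 1652.06
Y − 0.69Y = 2612.06
0.31Y = 2612.06, so Y = 2612.06/0.31 = 8426

Y = 8426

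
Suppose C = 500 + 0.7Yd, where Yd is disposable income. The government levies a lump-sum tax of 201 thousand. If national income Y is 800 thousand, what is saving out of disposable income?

Yd = Y − T = 800 − 201 = 599
C = 500 + 0.7(599) = 500 + 419.3 = 919.3
S = Yd − C = 599 − 919.3 = -320.3

S = -320.3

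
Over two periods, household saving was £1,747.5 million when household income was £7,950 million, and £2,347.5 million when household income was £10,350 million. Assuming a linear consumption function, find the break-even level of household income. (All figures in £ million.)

Y = 960

MPS = ΔS/ΔY = (2347.5 − 1747.5)/(10350 − 7950) = 600/2400 = 0.25
MPC = 1 − MPS = 0.75
From S(7950) = 1747.5: −a + 0.25(7950) = 1747.5, so a = 1987.5 − 1747.5 = 240
Break-even (S = 0): Y = a/MPS = 240/0.25 = 960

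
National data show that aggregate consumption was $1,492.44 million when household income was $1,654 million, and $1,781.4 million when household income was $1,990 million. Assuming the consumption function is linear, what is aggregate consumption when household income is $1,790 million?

MPC = (1781.4 − 1492.44)/(1990 − 1654) = 288.96/336 = 0.86
a = 1492.44 − 0.86(1654) = 1492.44 − 1422.44 = 70
C = 70 + 0.86(1790) = 70 + 1539.4 = 1609.4

C = 1609.4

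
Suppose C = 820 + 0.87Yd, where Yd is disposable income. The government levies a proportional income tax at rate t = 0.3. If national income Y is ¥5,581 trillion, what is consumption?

C = 4218.829

Yd = (1 − 0.3)(5581) = 0.7(5581) = 3906.7
C = 820 + 0.87(3906.7) = 820 + 3398.829 = 4218.829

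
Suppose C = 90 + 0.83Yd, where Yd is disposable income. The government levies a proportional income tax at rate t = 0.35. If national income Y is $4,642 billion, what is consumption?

C = 2594.359

Yd = (1 − 0.35)(4642) = 0.65(4642) = 3017.3
C = 90 + 0.83(3017.3) = 90 + 2504.359 = 2594.359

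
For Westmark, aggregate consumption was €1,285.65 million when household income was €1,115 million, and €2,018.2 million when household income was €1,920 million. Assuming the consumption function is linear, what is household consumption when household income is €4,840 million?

MPC = (2018.2 − 1285.65)/(1920 − 1115) = 732.55/805 = 0.91
a = 1285.65 − 0.91(1115) = 1285.65 − 1014.65 = 271
C = 271 + 0.91(4840) = 271 + 4404.4 = 4675.4

C = 4675.4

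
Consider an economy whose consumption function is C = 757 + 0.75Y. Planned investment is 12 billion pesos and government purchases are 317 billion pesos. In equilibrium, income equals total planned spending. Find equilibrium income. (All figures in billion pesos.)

Y = C + I + G = 757 + 0.75Y + 12 + 317
Y − 0.75Y = 1086
0.25Y = 1086, so Y = 1086/0.25 = 4344

Y = 4344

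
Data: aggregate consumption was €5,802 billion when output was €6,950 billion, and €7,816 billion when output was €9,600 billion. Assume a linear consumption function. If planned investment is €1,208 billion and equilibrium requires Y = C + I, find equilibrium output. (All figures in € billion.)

Y = 7200

MPC = (7816 − 5802)/(9600 − 6950) = 2014/2650 = 0.76
a = 5802 − 0.76(6950) = 520
Equilibrium: Y = 520 + 0.76Y + 1208
0.24Y = 1728, so Y = 1728/0.24 = 7200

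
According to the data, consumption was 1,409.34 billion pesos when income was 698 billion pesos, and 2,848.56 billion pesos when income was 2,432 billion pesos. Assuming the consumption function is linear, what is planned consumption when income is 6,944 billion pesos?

C = 6593.52

MPC = (2848.56 − 1409.34)/(2432 − 698) = 1439.22/1734 = 0.83
a = 1409.34 − 0.83(698) = 1409.34 − 579.34 = 830
C = 830 + 0.83(6944) = 830 + 5763.52 = 6593.52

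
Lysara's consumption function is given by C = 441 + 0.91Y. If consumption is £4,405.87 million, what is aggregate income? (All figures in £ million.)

441 + 0.91Y = 4405.87
0.91Y = 3964.87, so Y = 3964.87/0.91 = 4357

Y = 4357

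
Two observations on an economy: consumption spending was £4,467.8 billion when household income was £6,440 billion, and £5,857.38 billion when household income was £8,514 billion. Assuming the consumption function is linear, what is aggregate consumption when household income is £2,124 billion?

MPC = (5857.38 − 4467.8)/(8514 − 6440) = 1389.58/2074 = 0.67
a = 4467.8 − 0.67(6440) = 4467.8 − 4314.8 = 153
C = 153 + 0.67(2124) = 153 + 1423.08 = 1576.08

C = 1576.08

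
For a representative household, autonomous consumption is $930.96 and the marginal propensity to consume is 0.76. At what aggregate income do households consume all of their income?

Y = 3879

At break-even, C = Y: 930.96 + 0.76Y = Y
0.24Y = 930.96, so Y = 930.96/0.24 = 3879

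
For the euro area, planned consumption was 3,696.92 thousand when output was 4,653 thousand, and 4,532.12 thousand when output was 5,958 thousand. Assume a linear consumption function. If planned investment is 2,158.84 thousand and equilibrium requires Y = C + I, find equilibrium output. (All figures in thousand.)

Y = 7994

MPC = (4532.12 − 3696.92)/(5958 − 4653) = 835.2/1305 = 0.64
a = 3696.92 − 0.64(4653) = 719
Equilibrium: Y = 719 + 0.64Y + 2158.84
0.36Y = 2877.84, so Y = 2877.84/0.36 = 7994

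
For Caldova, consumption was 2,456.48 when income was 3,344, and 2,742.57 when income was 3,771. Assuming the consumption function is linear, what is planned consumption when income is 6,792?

C = 4766.64

MPC = (2742.57 − 2456.48)/(3771 − 3344) = 286.09/427 = 0.67
a = 2456.48 − 0.67(3344) = 2456.48 − 2240.48 = 216
C = 216 + 0.67(6792) = 216 + 4550.64 = 4766.64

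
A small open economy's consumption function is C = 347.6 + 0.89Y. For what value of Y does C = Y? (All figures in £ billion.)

At break-even, C = Y: 347.6 + 0.89Y = Y
0.11Y = 347.6, so Y = 347.6/0.11 = 3160

Y = 3160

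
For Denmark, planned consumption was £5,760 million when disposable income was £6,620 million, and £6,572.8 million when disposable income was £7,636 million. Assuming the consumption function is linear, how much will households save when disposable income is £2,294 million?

MPC = (6572.8 − 5760)/(7636 − 6620) = 812.8/1016 = 0.8
a = 5760 − 0.8(6620) = 5760 − 5296 = 464
C = 464 + 0.8(2294) = 2299.2
S = 2294 − 2299.2 = -5.2

S = -5.2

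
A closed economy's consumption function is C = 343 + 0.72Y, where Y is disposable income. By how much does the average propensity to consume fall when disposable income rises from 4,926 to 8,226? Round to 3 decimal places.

ΔAPC = 0.028

At Y = 4926: C = 343 + 0.72(4926) = 3889.72, APC = 3889.72/4926 = 0.7896
At Y = 8226: C = 6265.72, APC = 6265.72/8226 = 0.7617
Fall in APC = 0.7896 − 0.7617 = 0.0279 ≈ 0.028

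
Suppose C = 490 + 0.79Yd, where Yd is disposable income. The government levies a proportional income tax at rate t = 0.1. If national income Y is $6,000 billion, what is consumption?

Yd = (1 − 0.1)(6000) = 0.9(6000) = 5400
C = 490 + 0.79(5400) = 490 + 4266 = 4756

C = 4756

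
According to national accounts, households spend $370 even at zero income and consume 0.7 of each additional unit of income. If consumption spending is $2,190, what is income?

370 + 0.7Y = 2190
0.7Y = 1820, so Y = 1820/0.7 = 2600

Y = 2600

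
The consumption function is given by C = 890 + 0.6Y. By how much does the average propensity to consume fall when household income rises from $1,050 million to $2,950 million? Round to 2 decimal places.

ΔAPC = 0.55

At Y = 1050: C = 890 + 0.6(1050) = 1520, APC = 1520/1050 = 1.448
At Y = 2950: C = 2660, APC = 2660/2950 = 0.902
Fall in APC = 1.448 − 0.902 = 0.546 ≈ 0.55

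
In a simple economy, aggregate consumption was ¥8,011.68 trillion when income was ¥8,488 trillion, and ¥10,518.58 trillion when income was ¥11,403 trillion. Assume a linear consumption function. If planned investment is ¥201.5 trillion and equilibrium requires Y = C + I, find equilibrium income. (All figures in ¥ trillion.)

MPC = (10518.58 − 8011.68)/(11403 − 8488) = 2506.9/2915 = 0.86
a = 8011.68 − 0.86(8488) = 712
Equilibrium: Y = 712 + 0.86Y + 201.5
0.14Y = 913.5, so Y = 913.5/0.14 = 6525

Y = 6525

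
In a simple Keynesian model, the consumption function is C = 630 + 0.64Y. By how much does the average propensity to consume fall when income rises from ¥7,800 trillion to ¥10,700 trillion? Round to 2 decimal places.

At Y = 7800: C = 630 + 0.64(7800) = 5622, APC = 5622/7800 = 0.721
At Y = 10700: C = 7478, APC = 7478/10700 = 0.699
Fall in APC = 0.721 − 0.699 = 0.022 ≈ 0.02

ΔAPC = 0.02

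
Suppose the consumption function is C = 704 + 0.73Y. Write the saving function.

S = Y − C = Y − (704 + 0.73Y) = -704 + (1 − 0.73)Y

S = -704 + 0.27Y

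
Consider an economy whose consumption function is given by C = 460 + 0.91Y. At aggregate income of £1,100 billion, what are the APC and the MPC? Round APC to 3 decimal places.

APC = 1.328; MPC = 0.91

MPC = 0.91 (the slope of the consumption function)
C = 460 + 0.91(1100) = 1461, so APC = 1461/1100 = 1.328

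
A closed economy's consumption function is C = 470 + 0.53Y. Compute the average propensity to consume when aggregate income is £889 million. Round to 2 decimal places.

APC = 1.06

C = 470 + 0.53(889) = 941.17
APC = C/Y = 941.17/889 = 1.06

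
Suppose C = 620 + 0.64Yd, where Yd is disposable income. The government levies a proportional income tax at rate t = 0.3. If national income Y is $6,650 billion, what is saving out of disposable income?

Yd = (1 − 0.3)(6650) = 0.7(6650) = 4655
C = 620 + 0.64(4655) = 620 + 2979.2 = 3599.2
S = Yd − C = 4655 − 3599.2 = 1055.8

S = 1055.8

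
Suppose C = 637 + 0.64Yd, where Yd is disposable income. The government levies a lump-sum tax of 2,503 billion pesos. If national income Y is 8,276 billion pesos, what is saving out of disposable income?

Yd = Y − T = 8276 − 2503 = 5773
C = 637 + 0.64(5773) = 637 + 3694.72 = 4331.72
S = Yd − C = 5773 − 4331.72 = 1441.28

S = 1441.28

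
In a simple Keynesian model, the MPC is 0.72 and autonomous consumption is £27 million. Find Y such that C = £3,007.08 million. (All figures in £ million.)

Y = 4139

27 + 0.72Y = 3007.08
0.72Y = 2980.08, so Y = 2980.08/0.72 = 4139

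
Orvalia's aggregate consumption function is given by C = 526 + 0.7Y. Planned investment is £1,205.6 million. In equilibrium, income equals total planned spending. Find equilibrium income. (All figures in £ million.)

Y = C + I = 526 + 0.7Y + 1205.6
Y − 0.7Y = 1731.6
0.3Y = 1731.6, so Y = 1731.6/0.3 = 5772

Y = 5772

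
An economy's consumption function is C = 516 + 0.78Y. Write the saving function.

S = -516 + 0.22Y

S = Y − C = Y − (516 + 0.78Y) = -516 + (1 − 0.78)Y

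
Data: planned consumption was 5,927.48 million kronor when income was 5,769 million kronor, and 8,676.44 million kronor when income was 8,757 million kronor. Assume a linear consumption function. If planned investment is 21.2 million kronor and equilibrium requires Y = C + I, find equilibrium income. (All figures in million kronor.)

Y = 8015

MPC = (8676.44 − 5927.48)/(8757 − 5769) = 2748.96/2988 = 0.92
a = 5927.48 − 0.92(5769) = 620
Equilibrium: Y = 620 + 0.92Y + 21.2
0.08Y = 641.2, so Y = 641.2/0.08 = 8015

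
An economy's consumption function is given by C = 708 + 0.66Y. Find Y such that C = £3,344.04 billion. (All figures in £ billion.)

Y = 3994

708 + 0.66Y = 3344.04
0.66Y = 2636.04, so Y = 2636.04/0.66 = 3994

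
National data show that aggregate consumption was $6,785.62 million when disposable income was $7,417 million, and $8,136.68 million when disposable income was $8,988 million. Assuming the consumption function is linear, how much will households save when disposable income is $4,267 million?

S = 190.38

MPC = (8136.68 − 6785.62)/(8988 − 7417) = 1351.06/1571 = 0.86
a = 6785.62 − 0.86(7417) = 6785.62 − 6378.62 = 407
C = 407 + 0.86(4267) = 4076.62
S = 4267 − 4076.62 = 190.38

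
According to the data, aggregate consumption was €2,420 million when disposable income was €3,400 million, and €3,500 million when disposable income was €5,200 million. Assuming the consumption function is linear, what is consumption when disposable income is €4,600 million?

MPC = (3500 − 2420)/(5200 − 3400) = 1080/1800 = 0.6
a = 2420 − 0.6(3400) = 2420 − 2040 = 380
C = 380 + 0.6(4600) = 380 + 2760 = 3140

C = 3140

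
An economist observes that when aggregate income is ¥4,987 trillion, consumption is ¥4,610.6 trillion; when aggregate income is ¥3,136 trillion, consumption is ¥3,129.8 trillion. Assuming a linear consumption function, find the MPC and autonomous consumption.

MPC = ΔC/ΔY = (4610.6 − 3129.8)/(4987 − 3136) = 1480.8/1851 = 0.8
a = C − MPC·Y = 3129.8 − 0.8(3136) = 3129.8 − 2508.8 = 621

MPC = 0.8; a = 621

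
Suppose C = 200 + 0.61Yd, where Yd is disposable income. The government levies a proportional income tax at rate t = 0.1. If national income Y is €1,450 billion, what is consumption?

C = 996.05

Yd = (1 − 0.1)(1450) = 0.9(1450) = 1305
C = 200 + 0.61(1305) = 200 + 796.05 = 996.05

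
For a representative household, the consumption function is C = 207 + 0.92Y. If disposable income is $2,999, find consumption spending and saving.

C = 2966.08; S = 32.92

C = 207 + 0.92(2999) = 207 + 2759.08 = 2966.08
S = Y − C = 2999 − 2966.08 = 32.92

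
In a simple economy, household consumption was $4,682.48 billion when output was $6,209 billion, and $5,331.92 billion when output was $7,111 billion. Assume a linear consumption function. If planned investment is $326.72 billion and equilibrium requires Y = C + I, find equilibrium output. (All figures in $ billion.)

MPC = (5331.92 − 4682.48)/(7111 − 6209) = 649.44/902 = 0.72
a = 4682.48 − 0.72(6209) = 212
Equilibrium: Y = 212 + 0.72Y + 326.72
0.28Y = 538.72, so Y = 538.72/0.28 = 1924

Y = 1924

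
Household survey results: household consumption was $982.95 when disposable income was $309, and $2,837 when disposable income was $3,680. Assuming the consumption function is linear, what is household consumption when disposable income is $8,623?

MPC = (2837 − 982.95)/(3680 − 309) = 1854.05/3371 = 0.55
a = 982.95 − 0.55(309) = 982.95 − 169.95 = 813
C = 813 + 0.55(8623) = 813 + 4742.65 = 5555.65

C = 5555.65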